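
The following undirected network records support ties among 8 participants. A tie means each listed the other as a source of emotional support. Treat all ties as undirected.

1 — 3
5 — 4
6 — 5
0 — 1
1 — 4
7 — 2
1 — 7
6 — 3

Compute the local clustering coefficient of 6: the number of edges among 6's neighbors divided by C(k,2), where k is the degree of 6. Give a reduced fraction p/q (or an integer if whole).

0

6's neighbors: 3 and 5 (k = 2).
Possible neighbor pairs: C(2,2) = 1. Edges among them: none → e = 0.
Clustering(6) = 0/1.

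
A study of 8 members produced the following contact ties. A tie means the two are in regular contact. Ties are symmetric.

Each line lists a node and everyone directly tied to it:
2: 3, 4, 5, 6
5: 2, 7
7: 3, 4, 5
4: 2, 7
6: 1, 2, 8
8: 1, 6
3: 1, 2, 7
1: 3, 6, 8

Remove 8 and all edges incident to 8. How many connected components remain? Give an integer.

1

8's neighbors (1 and 6) remain reachable from one another through other ties, so the rest of the network stays in one piece.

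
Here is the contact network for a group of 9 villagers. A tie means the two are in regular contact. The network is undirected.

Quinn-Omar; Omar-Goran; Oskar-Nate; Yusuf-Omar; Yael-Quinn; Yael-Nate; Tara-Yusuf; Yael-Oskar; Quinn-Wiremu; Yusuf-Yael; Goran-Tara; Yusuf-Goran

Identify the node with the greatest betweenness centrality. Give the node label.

Yael

Unnormalized betweenness of each node: Goran:7/6, Nate:0, Omar:13/3, Oskar:0, Quinn:17/2, Tara:0, Wiremu:0, Yael:41/3, Yusuf:28/3.
Yael has the largest value, 41/3, making it the main broker — the node through which the most shortest paths run.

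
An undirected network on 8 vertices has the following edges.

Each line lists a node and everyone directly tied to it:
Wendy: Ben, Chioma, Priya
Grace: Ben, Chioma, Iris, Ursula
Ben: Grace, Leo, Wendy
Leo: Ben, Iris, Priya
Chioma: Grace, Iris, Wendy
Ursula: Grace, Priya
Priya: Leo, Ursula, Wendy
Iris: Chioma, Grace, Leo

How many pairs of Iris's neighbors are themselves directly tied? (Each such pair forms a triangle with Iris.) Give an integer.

Iris's neighbors: Chioma, Grace, and Leo.
Neighbor pairs that are themselves tied: Iris–Chioma–Grace. Each forms one triangle with Iris, for 1 in total.

1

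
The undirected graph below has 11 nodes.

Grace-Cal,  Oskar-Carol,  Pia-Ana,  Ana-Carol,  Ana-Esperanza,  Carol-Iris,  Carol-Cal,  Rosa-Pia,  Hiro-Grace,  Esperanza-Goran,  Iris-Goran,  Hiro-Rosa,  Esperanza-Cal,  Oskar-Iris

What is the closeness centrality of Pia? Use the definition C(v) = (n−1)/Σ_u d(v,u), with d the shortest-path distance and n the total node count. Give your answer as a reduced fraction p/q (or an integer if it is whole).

10/23

Distances from Pia: Ana:1, Cal:3, Carol:2, Esperanza:2, Goran:3, Grace:3, Hiro:2, Iris:3, Oskar:3, Rosa:1. Sum = 23.
n = 11, so closeness = 10/23.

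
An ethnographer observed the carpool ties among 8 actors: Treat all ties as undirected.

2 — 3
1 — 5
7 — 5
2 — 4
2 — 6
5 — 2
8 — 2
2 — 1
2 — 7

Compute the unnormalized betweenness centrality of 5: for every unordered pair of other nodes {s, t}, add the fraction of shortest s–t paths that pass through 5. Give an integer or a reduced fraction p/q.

1/2

Pairs whose geodesics pass through 5 — 7–1: 1/2.
All other pairs contribute 0.
Summing the contributions gives betweenness(5) = 1/2.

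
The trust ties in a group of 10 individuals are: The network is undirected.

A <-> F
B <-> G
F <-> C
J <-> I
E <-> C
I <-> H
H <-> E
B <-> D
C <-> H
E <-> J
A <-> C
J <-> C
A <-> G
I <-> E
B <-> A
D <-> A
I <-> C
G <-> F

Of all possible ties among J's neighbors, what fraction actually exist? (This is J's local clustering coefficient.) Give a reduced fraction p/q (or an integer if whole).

J's neighbors: C, E, and I (k = 3).
Possible neighbor pairs: C(3,2) = 3. Edges among them: C–E, C–I, E–I → e = 3.
Clustering(J) = 3/3 = 1.

1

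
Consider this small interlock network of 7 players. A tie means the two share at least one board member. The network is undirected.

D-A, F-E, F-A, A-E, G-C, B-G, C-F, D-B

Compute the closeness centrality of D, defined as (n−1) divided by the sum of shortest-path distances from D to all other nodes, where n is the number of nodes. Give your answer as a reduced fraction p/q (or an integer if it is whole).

Distances from D: A:1, B:1, C:3, E:2, F:2, G:2. Sum = 11.
n = 7, so closeness = 6/11.

6/11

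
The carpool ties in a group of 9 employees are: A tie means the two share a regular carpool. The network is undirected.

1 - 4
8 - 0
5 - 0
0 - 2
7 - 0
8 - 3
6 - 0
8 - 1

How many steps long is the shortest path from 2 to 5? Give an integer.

One shortest route is 2 – 0 – 5, which uses 2 edges, and 2 and 5 are not directly tied, so nothing shorter exists. So d(2,5) = 2.

2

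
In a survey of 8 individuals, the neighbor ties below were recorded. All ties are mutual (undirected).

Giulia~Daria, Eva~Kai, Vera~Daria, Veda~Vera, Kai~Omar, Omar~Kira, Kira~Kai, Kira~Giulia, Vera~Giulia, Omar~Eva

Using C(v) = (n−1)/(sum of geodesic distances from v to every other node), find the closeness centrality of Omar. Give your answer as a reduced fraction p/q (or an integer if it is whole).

7/15

Distances from Omar: Daria:3, Eva:1, Giulia:2, Kai:1, Kira:1, Veda:4, Vera:3. Sum = 15.
n = 8, so closeness = 7/15.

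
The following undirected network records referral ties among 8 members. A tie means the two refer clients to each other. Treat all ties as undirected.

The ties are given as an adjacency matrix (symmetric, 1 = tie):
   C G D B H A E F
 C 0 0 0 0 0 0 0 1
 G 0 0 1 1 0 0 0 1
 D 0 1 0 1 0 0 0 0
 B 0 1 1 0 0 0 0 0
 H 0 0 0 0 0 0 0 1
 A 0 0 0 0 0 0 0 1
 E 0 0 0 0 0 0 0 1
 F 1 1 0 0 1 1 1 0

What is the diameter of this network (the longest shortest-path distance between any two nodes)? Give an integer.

Eccentricity of each node (its greatest distance to any other): A:3, B:3, C:3, D:3, E:3, F:2, G:2, H:3.
The maximum eccentricity is 3, realized for instance by the pair C–D via C – F – G – D. So the diameter is 3.

3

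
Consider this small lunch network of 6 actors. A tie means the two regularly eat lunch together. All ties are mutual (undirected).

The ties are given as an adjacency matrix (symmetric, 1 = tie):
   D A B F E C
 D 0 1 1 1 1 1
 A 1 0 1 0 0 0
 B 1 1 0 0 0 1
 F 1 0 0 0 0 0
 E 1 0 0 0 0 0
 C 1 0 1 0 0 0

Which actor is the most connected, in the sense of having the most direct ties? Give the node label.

Degrees — A:2, B:3, C:2, D:5, E:1, F:1.
The maximum is 5, attained only by D.

D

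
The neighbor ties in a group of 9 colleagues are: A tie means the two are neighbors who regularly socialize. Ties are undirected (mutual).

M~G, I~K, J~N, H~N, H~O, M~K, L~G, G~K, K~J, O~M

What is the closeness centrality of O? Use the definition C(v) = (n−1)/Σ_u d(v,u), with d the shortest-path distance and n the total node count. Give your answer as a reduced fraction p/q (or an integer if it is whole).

8/17

Distances from O: G:2, H:1, I:3, J:3, K:2, L:3, M:1, N:2. Sum = 17.
n = 9, so closeness = 8/17.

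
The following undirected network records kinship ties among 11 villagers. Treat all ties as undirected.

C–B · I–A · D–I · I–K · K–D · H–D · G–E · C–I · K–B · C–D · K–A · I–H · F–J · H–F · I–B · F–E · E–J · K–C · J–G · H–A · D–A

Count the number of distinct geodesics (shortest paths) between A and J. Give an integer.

1

The shortest distance is 3, and the only length-3 path is A–H–F–J. So there is exactly 1 shortest path.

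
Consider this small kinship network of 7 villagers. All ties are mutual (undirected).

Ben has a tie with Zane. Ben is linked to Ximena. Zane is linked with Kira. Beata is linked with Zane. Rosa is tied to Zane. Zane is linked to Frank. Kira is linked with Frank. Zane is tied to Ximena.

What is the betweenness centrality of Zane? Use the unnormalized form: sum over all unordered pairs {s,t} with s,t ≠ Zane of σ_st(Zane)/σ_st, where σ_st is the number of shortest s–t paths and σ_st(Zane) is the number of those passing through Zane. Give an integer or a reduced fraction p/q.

Pairs whose geodesics pass through Zane — Ben–Rosa: 1; Ben–Kira: 1; Ben–Beata: 1; Ben–Frank: 1; Ximena–Rosa: 1; Ximena–Kira: 1; Ximena–Beata: 1; Ximena–Frank: 1; Rosa–Kira: 1; Rosa–Beata: 1; Rosa–Frank: 1; Kira–Beata: 1; Beata–Frank: 1.
All other pairs contribute 0.
Summing the contributions gives betweenness(Zane) = 13.

13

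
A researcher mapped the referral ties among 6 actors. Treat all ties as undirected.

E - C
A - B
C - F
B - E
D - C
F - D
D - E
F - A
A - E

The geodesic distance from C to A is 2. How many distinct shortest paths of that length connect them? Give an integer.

2

The shortest distance is 2. The length-2 paths are: C–E–A; C–F–A.
That gives 2 distinct shortest paths.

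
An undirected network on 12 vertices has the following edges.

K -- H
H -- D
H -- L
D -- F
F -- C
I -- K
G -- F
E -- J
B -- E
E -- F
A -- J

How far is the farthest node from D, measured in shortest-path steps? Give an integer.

Distances from D: A:4, B:3, C:2, E:2, F:1, G:2, H:1, I:3, J:3, K:2, L:2.
The largest is 4 (to A), so the eccentricity of D is 4.

4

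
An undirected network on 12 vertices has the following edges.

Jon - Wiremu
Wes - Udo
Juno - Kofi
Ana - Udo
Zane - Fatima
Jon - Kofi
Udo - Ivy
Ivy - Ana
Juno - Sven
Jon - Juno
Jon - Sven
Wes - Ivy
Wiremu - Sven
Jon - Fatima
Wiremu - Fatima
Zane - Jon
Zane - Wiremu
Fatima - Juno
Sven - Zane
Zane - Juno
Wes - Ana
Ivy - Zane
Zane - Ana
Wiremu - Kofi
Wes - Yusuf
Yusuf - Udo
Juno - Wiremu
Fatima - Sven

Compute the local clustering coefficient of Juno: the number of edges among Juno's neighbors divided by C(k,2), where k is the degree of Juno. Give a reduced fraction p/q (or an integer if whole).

Juno's neighbors: Fatima, Jon, Kofi, Sven, Wiremu, and Zane (k = 6).
Possible neighbor pairs: C(6,2) = 15. Edges among them: Fatima–Jon, Fatima–Sven, Fatima–Wiremu, Fatima–Zane, Jon–Kofi, Jon–Sven, Jon–Wiremu, Jon–Zane, Kofi–Wiremu, Sven–Wiremu, Sven–Zane, Wiremu–Zane → e = 12.
Clustering(Juno) = 12/15 = 4/5.

4/5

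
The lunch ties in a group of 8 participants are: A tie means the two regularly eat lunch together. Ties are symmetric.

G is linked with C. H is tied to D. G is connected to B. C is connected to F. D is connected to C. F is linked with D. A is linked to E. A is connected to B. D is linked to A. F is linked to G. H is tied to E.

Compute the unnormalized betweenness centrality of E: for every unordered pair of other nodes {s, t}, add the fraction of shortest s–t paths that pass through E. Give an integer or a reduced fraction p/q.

1

Pairs whose geodesics pass through E — B–H: 1/2; H–A: 1/2.
All other pairs contribute 0.
Summing the contributions gives betweenness(E) = 1.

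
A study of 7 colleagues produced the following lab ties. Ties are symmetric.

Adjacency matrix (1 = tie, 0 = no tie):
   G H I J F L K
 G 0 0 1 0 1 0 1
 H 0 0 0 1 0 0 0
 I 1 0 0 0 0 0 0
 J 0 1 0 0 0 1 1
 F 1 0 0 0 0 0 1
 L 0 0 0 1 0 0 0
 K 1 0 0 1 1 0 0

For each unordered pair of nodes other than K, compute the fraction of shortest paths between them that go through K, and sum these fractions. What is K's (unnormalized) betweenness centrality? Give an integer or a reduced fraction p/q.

Pairs whose geodesics pass through K — G–H: 1; G–J: 1; G–L: 1; H–I: 1; H–F: 1; I–J: 1; I–L: 1; J–F: 1; F–L: 1.
All other pairs contribute 0.
Summing the contributions gives betweenness(K) = 9.

9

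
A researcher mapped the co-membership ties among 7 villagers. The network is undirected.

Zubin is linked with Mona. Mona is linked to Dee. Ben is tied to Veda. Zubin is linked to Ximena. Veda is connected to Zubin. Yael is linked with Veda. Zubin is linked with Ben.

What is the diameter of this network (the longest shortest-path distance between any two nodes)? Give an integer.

Eccentricity of each node (its greatest distance to any other): Ben:3, Dee:4, Mona:3, Veda:3, Ximena:3, Yael:4, Zubin:2.
The maximum eccentricity is 4, realized for instance by the pair Yael–Dee via Yael – Veda – Zubin – Mona – Dee. So the diameter is 4.

4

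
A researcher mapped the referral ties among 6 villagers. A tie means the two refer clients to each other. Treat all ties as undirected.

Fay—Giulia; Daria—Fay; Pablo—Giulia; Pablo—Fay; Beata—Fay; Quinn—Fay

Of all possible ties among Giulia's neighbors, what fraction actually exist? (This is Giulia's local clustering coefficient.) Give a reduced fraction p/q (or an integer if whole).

Giulia's neighbors: Fay and Pablo (k = 2).
Possible neighbor pairs: C(2,2) = 1. Edges among them: Fay–Pablo → e = 1.
Clustering(Giulia) = 1/1.

1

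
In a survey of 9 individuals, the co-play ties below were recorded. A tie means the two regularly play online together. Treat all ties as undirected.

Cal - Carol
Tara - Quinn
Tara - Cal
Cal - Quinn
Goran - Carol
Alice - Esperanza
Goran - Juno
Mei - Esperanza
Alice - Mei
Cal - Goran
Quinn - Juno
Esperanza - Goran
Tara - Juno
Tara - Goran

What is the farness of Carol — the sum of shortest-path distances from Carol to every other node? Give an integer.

16

Distances from Carol: Alice:3, Cal:1, Esperanza:2, Goran:1, Juno:2, Mei:3, Quinn:2, Tara:2.
Sum = 3 + 1 + 2 + 1 + 2 + 3 + 2 + 2 = 16.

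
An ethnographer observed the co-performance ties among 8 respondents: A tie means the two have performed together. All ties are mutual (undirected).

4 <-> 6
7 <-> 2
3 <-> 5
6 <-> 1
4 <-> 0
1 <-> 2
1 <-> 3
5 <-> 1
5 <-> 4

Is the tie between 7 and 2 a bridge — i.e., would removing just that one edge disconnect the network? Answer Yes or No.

Without the 7–2 edge there is no alternate route between 7 and 2, so the network disconnects. It is a bridge.

Yes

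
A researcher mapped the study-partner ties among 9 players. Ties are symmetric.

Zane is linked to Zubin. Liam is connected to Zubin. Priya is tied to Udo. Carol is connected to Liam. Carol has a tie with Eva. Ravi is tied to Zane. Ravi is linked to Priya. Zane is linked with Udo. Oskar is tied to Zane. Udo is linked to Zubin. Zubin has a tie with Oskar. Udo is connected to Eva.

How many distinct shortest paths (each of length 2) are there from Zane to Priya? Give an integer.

The shortest distance is 2. The length-2 paths are: Zane–Ravi–Priya; Zane–Udo–Priya.
That gives 2 distinct shortest paths.

2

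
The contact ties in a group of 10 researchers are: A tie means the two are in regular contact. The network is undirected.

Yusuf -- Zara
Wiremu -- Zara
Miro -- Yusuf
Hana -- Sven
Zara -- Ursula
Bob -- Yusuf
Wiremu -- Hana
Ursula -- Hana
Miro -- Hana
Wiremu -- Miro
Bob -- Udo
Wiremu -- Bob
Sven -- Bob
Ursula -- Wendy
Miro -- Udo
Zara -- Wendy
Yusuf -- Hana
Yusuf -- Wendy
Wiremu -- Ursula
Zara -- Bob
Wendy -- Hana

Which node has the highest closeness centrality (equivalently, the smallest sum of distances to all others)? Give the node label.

Farness (sum of distances to all others) for each node — Bob:13, Hana:12, Miro:14, Sven:16, Udo:18, Ursula:15, Wendy:15, Wiremu:13, Yusuf:13, Zara:13.
The smallest farness is 12, for Hana, so Hana has the highest closeness.

Hana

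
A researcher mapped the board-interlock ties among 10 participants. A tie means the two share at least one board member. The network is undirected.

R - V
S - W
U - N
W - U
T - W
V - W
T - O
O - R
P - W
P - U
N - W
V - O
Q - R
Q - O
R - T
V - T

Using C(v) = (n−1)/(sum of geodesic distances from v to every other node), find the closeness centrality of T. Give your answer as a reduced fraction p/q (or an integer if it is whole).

9/14

Distances from T: N:2, O:1, P:2, Q:2, R:1, S:2, U:2, V:1, W:1. Sum = 14.
n = 10, so closeness = 9/14.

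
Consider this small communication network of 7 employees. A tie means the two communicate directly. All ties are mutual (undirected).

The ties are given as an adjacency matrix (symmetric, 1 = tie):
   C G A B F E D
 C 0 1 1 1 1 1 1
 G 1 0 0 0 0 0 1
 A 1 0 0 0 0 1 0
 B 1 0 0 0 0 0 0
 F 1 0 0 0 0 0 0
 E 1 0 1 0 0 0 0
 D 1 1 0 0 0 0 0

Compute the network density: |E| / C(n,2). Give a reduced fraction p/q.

There are 8 edges and 7 nodes, so the maximum possible is C(7,2) = 21.
Density = 8/21.

8/21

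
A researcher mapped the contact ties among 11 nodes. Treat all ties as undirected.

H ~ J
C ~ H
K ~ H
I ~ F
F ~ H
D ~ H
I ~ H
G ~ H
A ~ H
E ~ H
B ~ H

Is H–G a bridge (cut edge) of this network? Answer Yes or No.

Without the H–G edge there is no alternate route between H and G, so the network disconnects. It is a bridge.

Yes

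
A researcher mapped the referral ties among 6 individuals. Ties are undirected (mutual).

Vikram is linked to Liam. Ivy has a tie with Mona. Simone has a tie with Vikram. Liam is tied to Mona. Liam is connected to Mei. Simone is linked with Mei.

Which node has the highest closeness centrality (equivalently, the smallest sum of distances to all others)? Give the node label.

Farness (sum of distances to all others) for each node — Ivy:13, Liam:7, Mei:9, Mona:9, Simone:11, Vikram:9.
The smallest farness is 7, for Liam, so Liam has the highest closeness.

Liam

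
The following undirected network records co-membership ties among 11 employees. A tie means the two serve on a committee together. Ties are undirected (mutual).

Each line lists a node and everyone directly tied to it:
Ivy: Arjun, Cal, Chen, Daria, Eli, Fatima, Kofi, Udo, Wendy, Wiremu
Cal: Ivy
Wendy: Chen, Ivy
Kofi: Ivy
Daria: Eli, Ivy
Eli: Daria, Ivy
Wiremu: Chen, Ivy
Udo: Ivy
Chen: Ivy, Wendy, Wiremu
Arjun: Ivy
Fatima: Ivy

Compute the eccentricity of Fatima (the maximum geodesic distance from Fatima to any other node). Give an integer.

2

Distances from Fatima: Arjun:2, Cal:2, Chen:2, Daria:2, Eli:2, Ivy:1, Kofi:2, Udo:2, Wendy:2, Wiremu:2.
The largest is 2 (to Kofi, Daria, Cal, Wendy, Eli, Wiremu, Chen, Udo, and Arjun), so the eccentricity of Fatima is 2.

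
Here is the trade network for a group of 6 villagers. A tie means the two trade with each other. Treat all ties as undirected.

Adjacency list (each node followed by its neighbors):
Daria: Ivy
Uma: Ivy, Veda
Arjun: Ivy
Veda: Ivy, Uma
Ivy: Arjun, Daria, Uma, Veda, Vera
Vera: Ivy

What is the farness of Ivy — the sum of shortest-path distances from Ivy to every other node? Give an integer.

Distances from Ivy: Arjun:1, Daria:1, Uma:1, Veda:1, Vera:1.
Sum = 1 + 1 + 1 + 1 + 1 = 5.

5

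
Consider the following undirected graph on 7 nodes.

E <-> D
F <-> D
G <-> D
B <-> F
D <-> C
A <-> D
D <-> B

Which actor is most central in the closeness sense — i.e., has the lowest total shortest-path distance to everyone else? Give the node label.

Farness (sum of distances to all others) for each node — A:11, B:10, C:11, D:6, E:11, F:10, G:11.
The smallest farness is 6, for D, so D has the highest closeness.

D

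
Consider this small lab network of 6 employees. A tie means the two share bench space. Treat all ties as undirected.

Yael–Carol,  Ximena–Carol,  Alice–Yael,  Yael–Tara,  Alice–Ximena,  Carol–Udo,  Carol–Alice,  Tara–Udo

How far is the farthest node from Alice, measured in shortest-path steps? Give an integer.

Distances from Alice: Carol:1, Tara:2, Udo:2, Ximena:1, Yael:1.
The largest is 2 (to Udo and Tara), so the eccentricity of Alice is 2.

2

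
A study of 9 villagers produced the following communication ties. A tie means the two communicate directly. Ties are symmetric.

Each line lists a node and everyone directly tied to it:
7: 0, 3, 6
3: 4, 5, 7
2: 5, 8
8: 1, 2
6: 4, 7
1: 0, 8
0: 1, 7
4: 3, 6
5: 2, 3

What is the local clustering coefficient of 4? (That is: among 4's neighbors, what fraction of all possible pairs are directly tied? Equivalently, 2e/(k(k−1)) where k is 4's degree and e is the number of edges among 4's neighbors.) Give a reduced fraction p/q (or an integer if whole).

0

4's neighbors: 3 and 6 (k = 2).
Possible neighbor pairs: C(2,2) = 1. Edges among them: none → e = 0.
Clustering(4) = 0/1.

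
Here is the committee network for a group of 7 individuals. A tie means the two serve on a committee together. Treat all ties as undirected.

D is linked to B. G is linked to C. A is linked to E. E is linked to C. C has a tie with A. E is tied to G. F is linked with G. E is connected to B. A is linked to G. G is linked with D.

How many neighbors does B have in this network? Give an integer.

2

B is directly tied to D and E. That is 2 neighbors, so the degree of B is 2.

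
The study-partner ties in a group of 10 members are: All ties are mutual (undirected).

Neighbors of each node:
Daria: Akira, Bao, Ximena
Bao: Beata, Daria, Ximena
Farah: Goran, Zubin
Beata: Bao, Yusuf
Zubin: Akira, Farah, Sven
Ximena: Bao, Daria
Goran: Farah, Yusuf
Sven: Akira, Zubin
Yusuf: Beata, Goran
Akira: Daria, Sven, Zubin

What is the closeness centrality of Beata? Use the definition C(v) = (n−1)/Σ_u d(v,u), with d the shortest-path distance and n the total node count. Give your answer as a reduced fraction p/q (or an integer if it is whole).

9/22

Distances from Beata: Akira:3, Bao:1, Daria:2, Farah:3, Goran:2, Sven:4, Ximena:2, Yusuf:1, Zubin:4. Sum = 22.
n = 10, so closeness = 9/22.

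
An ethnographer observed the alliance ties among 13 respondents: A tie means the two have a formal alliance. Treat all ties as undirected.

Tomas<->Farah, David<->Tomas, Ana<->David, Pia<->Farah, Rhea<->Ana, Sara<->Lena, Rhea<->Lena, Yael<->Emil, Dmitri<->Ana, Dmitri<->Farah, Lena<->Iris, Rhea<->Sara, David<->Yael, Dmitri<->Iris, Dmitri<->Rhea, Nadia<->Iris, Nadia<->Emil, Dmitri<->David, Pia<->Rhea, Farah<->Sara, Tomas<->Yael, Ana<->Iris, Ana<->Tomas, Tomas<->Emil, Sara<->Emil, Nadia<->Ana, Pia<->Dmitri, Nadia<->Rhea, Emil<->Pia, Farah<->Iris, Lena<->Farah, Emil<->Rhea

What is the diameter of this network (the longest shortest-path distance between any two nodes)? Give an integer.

3

Eccentricity of each node (its greatest distance to any other): Ana:2, David:3, Dmitri:2, Emil:2, Farah:2, Iris:3, Lena:3, Nadia:2, Pia:2, Rhea:2, Sara:3, Tomas:2, Yael:3.
The maximum eccentricity is 3, realized for instance by the pair Iris–Yael via Iris – Farah – Tomas – Yael. So the diameter is 3.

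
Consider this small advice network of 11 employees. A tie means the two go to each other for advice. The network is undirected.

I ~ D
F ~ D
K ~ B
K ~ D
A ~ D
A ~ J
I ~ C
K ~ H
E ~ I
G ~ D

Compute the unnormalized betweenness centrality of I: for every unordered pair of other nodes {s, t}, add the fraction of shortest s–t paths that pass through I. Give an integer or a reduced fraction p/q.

Pairs whose geodesics pass through I — G–C: 1; G–E: 1; C–B: 1; C–D: 1; C–E: 1; C–A: 1; C–K: 1; C–F: 1; C–H: 1; C–J: 1; B–E: 1; D–E: 1; E–A: 1; E–K: 1 … (+3 more pairs).
All other pairs contribute 0.
Summing the contributions gives betweenness(I) = 17.

17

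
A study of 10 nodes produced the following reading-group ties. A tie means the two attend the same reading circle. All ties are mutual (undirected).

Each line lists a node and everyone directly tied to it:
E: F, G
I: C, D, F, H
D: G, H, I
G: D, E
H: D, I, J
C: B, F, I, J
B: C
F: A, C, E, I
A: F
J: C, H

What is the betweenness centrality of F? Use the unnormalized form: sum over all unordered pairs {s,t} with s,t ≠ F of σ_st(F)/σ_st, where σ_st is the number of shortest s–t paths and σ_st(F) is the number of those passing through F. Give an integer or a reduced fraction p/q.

Pairs whose geodesics pass through F — J–A: 1; J–E: 1; H–A: 1; H–E: 1/2; D–A: 1; G–B: 1/2; G–A: 1; G–C: 1/2; B–A: 1; B–E: 1; I–A: 1; I–E: 1; A–C: 1; A–E: 1 … (+1 more pairs).
All other pairs contribute 0.
Summing the contributions gives betweenness(F) = 27/2.

27/2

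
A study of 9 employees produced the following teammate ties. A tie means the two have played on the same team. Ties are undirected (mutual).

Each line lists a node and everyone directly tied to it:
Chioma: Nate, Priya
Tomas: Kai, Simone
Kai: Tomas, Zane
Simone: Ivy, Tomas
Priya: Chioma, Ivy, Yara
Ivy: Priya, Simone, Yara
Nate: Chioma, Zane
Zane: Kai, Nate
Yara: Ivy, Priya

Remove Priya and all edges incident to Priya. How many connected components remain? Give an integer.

Priya's neighbors (Chioma, Ivy, and Yara) remain reachable from one another through other ties, so the rest of the network stays in one piece.

1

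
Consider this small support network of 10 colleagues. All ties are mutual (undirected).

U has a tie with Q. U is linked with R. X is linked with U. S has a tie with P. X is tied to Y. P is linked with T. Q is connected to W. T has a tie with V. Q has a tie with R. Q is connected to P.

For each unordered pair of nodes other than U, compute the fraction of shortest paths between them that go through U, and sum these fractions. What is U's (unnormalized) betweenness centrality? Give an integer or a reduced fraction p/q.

14

Pairs whose geodesics pass through U — T–Y: 1; T–X: 1; Q–Y: 1; Q–X: 1; R–Y: 1; R–X: 1; P–Y: 1; P–X: 1; Y–V: 1; Y–S: 1; Y–W: 1; V–X: 1; S–X: 1; W–X: 1.
All other pairs contribute 0.
Summing the contributions gives betweenness(U) = 14.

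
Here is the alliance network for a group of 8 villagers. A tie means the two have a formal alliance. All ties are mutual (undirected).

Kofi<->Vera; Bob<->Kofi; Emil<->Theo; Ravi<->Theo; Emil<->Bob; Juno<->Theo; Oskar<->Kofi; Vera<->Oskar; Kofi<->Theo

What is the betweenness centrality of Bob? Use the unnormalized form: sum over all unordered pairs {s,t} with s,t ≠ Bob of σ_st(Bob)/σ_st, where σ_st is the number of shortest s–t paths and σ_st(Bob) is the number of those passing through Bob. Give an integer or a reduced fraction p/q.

3/2

Pairs whose geodesics pass through Bob — Oskar–Emil: 1/2; Vera–Emil: 1/2; Kofi–Emil: 1/2.
All other pairs contribute 0.
Summing the contributions gives betweenness(Bob) = 3/2.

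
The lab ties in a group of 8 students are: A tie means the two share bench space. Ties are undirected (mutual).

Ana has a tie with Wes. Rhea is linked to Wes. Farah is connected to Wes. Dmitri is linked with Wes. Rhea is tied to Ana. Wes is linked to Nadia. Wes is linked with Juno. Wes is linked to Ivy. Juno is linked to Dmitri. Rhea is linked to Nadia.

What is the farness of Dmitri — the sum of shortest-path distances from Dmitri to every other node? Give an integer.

Distances from Dmitri: Ana:2, Farah:2, Ivy:2, Juno:1, Nadia:2, Rhea:2, Wes:1.
Sum = 2 + 2 + 2 + 1 + 2 + 2 + 1 = 12.

12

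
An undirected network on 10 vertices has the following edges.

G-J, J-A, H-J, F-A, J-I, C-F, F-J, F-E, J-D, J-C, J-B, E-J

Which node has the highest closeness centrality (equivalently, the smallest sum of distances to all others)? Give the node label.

J

Farness (sum of distances to all others) for each node — A:16, B:17, C:16, D:17, E:16, F:14, G:17, H:17, I:17, J:9.
The smallest farness is 9, for J, so J has the highest closeness.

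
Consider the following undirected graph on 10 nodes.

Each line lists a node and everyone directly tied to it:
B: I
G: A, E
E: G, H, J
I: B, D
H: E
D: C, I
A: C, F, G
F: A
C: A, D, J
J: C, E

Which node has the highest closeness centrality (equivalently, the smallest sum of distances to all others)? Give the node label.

C

Farness (sum of distances to all others) for each node — A:19, B:35, C:17, D:21, E:22, F:27, G:22, H:30, I:27, J:20.
The smallest farness is 17, for C, so C has the highest closeness.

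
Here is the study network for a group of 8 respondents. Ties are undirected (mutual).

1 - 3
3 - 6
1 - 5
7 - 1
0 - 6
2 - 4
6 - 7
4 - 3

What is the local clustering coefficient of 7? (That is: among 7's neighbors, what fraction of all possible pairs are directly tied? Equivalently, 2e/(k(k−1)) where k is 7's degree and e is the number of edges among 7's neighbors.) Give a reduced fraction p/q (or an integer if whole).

0

7's neighbors: 1 and 6 (k = 2).
Possible neighbor pairs: C(2,2) = 1. Edges among them: none → e = 0.
Clustering(7) = 0/1.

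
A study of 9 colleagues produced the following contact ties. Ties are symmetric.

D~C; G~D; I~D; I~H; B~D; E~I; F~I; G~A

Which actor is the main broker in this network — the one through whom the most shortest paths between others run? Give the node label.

Unnormalized betweenness of each node: A:0, B:0, C:0, D:21, E:0, F:0, G:7, H:0, I:18.
D has the largest value, 21, making it the main broker — the node through which the most shortest paths run.

D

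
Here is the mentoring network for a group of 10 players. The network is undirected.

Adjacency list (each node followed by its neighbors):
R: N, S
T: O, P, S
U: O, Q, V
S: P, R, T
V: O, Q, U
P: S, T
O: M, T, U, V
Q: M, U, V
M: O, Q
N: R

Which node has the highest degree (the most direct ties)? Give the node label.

O

Degrees — M:2, N:1, O:4, P:2, Q:3, R:2, S:3, T:3, U:3, V:3.
The maximum is 4, attained only by O.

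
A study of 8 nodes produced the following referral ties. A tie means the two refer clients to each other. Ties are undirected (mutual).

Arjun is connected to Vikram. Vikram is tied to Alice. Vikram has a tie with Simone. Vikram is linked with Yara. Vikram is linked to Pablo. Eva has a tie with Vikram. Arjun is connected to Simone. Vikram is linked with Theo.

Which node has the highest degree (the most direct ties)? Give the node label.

Vikram

Degrees — Alice:1, Arjun:2, Eva:1, Pablo:1, Simone:2, Theo:1, Vikram:7, Yara:1.
The maximum is 7, attained only by Vikram.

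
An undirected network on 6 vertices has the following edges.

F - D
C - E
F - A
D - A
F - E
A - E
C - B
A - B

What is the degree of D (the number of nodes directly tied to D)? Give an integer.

2

D is directly tied to A and F. That is 2 neighbors, so the degree of D is 2.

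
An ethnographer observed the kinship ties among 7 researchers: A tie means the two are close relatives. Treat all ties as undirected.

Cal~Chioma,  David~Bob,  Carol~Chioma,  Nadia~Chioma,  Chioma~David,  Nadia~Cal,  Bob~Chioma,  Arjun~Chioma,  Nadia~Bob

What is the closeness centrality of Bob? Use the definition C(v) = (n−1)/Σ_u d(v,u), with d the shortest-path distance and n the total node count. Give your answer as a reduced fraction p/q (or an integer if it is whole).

2/3

Distances from Bob: Arjun:2, Cal:2, Carol:2, Chioma:1, David:1, Nadia:1. Sum = 9.
n = 7, so closeness = 6/9 = 2/3.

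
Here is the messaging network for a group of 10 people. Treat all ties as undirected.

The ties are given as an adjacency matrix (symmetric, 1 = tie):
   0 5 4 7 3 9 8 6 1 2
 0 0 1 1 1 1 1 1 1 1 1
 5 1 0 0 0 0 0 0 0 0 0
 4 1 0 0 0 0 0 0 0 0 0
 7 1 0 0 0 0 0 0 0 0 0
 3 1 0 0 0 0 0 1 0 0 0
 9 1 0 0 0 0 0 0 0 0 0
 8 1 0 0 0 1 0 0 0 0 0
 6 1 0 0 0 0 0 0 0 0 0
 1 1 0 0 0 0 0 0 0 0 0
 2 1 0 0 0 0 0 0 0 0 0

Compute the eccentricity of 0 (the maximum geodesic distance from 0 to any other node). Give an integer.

Distances from 0: 1:1, 2:1, 3:1, 4:1, 5:1, 6:1, 7:1, 8:1, 9:1.
The largest is 1 (to 5, 4, 7, 3, 9, 8, 6, 1, and 2), so the eccentricity of 0 is 1.

1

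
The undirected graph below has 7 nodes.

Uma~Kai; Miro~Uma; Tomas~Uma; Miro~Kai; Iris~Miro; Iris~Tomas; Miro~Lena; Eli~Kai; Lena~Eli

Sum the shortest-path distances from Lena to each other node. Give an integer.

Distances from Lena: Eli:1, Iris:2, Kai:2, Miro:1, Tomas:3, Uma:2.
Sum = 1 + 2 + 2 + 1 + 3 + 2 = 11.

11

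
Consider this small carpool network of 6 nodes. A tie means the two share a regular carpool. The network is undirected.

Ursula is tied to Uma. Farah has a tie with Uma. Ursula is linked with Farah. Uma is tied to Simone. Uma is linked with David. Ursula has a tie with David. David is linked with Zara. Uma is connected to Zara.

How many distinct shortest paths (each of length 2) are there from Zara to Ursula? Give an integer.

The shortest distance is 2. The length-2 paths are: Zara–Uma–Ursula; Zara–David–Ursula.
That gives 2 distinct shortest paths.

2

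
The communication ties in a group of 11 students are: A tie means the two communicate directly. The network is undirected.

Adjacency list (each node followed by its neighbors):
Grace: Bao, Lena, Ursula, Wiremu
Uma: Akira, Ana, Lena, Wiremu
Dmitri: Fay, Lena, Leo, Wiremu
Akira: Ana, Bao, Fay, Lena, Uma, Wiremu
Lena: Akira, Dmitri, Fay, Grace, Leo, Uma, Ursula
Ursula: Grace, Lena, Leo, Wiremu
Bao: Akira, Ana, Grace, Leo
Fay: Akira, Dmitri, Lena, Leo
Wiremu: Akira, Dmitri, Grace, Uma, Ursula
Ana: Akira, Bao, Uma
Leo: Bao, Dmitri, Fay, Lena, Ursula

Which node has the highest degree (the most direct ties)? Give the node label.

Lena

Degrees — Akira:6, Ana:3, Bao:4, Dmitri:4, Fay:4, Grace:4, Lena:7, Leo:5, Uma:4, Ursula:4, Wiremu:5.
The maximum is 7, attained only by Lena.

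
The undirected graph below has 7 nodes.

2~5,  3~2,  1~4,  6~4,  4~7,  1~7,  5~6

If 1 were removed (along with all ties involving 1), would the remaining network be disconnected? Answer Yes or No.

Even without 1, every remaining node can still reach every other (the residual graph is connected), so 1 is not a cut vertex.

No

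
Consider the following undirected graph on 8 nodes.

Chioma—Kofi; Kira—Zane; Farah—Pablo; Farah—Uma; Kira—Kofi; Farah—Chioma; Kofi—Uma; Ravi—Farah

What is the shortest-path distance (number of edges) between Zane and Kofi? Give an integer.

One shortest route is Zane – Kira – Kofi, which uses 2 edges, and Zane and Kofi are not directly tied, so nothing shorter exists. So d(Zane,Kofi) = 2.

2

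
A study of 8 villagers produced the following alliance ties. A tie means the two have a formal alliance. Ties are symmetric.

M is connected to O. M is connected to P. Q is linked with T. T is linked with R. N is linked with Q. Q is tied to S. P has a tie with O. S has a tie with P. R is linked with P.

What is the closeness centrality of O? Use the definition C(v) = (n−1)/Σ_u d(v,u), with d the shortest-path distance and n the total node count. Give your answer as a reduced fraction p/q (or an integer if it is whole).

7/16

Distances from O: M:1, N:4, P:1, Q:3, R:2, S:2, T:3. Sum = 16.
n = 8, so closeness = 7/16.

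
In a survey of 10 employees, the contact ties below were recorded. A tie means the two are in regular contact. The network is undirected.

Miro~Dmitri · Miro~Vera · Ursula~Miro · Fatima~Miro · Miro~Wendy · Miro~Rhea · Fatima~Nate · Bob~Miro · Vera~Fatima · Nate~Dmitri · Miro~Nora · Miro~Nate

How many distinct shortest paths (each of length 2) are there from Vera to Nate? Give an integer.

2

The shortest distance is 2. The length-2 paths are: Vera–Miro–Nate; Vera–Fatima–Nate.
That gives 2 distinct shortest paths.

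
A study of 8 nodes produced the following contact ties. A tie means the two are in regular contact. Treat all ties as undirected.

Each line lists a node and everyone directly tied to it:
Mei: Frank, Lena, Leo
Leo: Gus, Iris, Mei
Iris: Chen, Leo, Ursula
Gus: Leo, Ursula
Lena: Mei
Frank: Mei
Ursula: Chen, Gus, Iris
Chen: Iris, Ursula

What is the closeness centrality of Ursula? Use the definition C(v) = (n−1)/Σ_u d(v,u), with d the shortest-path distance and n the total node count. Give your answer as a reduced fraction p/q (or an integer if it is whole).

7/16

Distances from Ursula: Chen:1, Frank:4, Gus:1, Iris:1, Lena:4, Leo:2, Mei:3. Sum = 16.
n = 8, so closeness = 7/16.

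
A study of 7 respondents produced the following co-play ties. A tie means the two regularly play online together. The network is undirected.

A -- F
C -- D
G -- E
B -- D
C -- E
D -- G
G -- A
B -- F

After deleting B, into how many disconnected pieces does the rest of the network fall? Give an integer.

B's neighbors (D and F) remain reachable from one another through other ties, so the rest of the network stays in one piece.

1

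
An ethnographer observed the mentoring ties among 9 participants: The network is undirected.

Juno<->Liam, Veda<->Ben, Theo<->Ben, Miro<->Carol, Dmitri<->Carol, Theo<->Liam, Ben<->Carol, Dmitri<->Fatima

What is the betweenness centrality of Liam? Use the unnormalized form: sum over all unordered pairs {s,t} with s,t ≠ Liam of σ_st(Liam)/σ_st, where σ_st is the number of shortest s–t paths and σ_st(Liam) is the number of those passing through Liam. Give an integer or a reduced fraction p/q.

7

Pairs whose geodesics pass through Liam — Theo–Juno: 1; Dmitri–Juno: 1; Carol–Juno: 1; Juno–Ben: 1; Juno–Miro: 1; Juno–Fatima: 1; Juno–Veda: 1.
All other pairs contribute 0.
Summing the contributions gives betweenness(Liam) = 7.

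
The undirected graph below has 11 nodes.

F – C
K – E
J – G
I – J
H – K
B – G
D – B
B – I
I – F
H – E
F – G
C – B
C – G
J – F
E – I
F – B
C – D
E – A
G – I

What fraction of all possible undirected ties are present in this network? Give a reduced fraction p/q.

There are 19 edges and 11 nodes, so the maximum possible is C(11,2) = 55.
Density = 19/55.

19/55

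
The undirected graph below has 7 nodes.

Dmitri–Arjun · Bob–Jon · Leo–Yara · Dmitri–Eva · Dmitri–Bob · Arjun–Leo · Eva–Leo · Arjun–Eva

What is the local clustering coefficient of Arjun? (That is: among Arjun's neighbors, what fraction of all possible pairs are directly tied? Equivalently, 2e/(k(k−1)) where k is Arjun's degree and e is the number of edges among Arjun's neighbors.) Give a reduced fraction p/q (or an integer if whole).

Arjun's neighbors: Dmitri, Eva, and Leo (k = 3).
Possible neighbor pairs: C(3,2) = 3. Edges among them: Dmitri–Eva, Eva–Leo → e = 2.
Clustering(Arjun) = 2/3.

2/3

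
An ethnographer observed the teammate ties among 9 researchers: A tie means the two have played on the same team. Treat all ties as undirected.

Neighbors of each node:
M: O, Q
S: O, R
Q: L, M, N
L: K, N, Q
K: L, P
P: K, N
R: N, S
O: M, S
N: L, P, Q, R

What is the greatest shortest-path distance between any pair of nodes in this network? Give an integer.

Eccentricity of each node (its greatest distance to any other): K:4, L:3, M:3, N:3, O:4, P:4, Q:3, R:3, S:4.
The maximum eccentricity is 4, realized for instance by the pair K–S via K – L – N – R – S. So the diameter is 4.

4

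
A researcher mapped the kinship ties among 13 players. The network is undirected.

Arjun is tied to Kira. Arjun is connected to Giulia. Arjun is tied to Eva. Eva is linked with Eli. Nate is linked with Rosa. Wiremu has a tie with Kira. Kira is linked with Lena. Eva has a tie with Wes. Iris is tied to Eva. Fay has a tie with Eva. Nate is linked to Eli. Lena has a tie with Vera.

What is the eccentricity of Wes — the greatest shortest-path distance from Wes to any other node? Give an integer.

Distances from Wes: Arjun:2, Eli:2, Eva:1, Fay:2, Giulia:3, Iris:2, Kira:3, Lena:4, Nate:3, Rosa:4, Vera:5, Wiremu:4.
The largest is 5 (to Vera), so the eccentricity of Wes is 5.

5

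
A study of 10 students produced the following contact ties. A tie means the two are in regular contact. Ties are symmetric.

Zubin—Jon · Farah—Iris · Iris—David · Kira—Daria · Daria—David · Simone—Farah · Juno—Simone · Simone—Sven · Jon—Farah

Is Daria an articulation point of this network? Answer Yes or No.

Removing Daria leaves {David, Farah, Iris, Jon, Juno, Simone, Sven, and Zubin} with no path to {Kira}, so the network splits into 2 components. Daria is a cut vertex.

Yes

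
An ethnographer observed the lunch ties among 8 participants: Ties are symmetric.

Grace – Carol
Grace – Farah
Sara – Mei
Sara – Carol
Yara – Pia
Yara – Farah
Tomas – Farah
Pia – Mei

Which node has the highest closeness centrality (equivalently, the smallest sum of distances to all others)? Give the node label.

Farah

Farness (sum of distances to all others) for each node — Carol:15, Farah:13, Grace:14, Mei:16, Pia:15, Sara:16, Tomas:19, Yara:14.
The smallest farness is 13, for Farah, so Farah has the highest closeness.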